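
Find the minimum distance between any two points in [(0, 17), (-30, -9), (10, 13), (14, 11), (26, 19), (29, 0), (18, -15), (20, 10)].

Computing all pairwise distances among 8 points:

d((0, 17), (-30, -9)) = 39.6989
d((0, 17), (10, 13)) = 10.7703
d((0, 17), (14, 11)) = 15.2315
d((0, 17), (26, 19)) = 26.0768
d((0, 17), (29, 0)) = 33.6155
d((0, 17), (18, -15)) = 36.7151
d((0, 17), (20, 10)) = 21.1896
d((-30, -9), (10, 13)) = 45.6508
d((-30, -9), (14, 11)) = 48.3322
d((-30, -9), (26, 19)) = 62.6099
d((-30, -9), (29, 0)) = 59.6825
d((-30, -9), (18, -15)) = 48.3735
d((-30, -9), (20, 10)) = 53.4883
d((10, 13), (14, 11)) = 4.4721 <-- minimum
d((10, 13), (26, 19)) = 17.088
d((10, 13), (29, 0)) = 23.0217
d((10, 13), (18, -15)) = 29.1204
d((10, 13), (20, 10)) = 10.4403
d((14, 11), (26, 19)) = 14.4222
d((14, 11), (29, 0)) = 18.6011
d((14, 11), (18, -15)) = 26.3059
d((14, 11), (20, 10)) = 6.0828
d((26, 19), (29, 0)) = 19.2354
d((26, 19), (18, -15)) = 34.9285
d((26, 19), (20, 10)) = 10.8167
d((29, 0), (18, -15)) = 18.6011
d((29, 0), (20, 10)) = 13.4536
d((18, -15), (20, 10)) = 25.0799

Closest pair: (10, 13) and (14, 11) with distance 4.4721

The closest pair is (10, 13) and (14, 11) with Euclidean distance 4.4721. For 8 points, brute-force pairwise comparison is shown above. For large n, the divide-and-conquer algorithm (sort by x, recurse on halves, check the dividing strip) achieves O(n log n).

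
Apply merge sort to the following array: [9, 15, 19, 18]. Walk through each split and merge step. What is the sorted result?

Merge sort trace:

Split: [9, 15, 19, 18] -> [9, 15] and [19, 18]
  Split: [9, 15] -> [9] and [15]
  Merge: [9] + [15] -> [9, 15]
  Split: [19, 18] -> [19] and [18]
  Merge: [19] + [18] -> [18, 19]
Merge: [9, 15] + [18, 19] -> [9, 15, 18, 19]

Final sorted array: [9, 15, 18, 19]

The merge sort proceeds by recursively splitting the array and merging sorted halves.
After all merges, the sorted array is [9, 15, 18, 19].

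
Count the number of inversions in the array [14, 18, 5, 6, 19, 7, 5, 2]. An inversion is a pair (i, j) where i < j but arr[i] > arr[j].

Finding inversions in [14, 18, 5, 6, 19, 7, 5, 2]:

(0, 2): arr[0]=14 > arr[2]=5
(0, 3): arr[0]=14 > arr[3]=6
(0, 5): arr[0]=14 > arr[5]=7
(0, 6): arr[0]=14 > arr[6]=5
(0, 7): arr[0]=14 > arr[7]=2
(1, 2): arr[1]=18 > arr[2]=5
(1, 3): arr[1]=18 > arr[3]=6
(1, 5): arr[1]=18 > arr[5]=7
(1, 6): arr[1]=18 > arr[6]=5
(1, 7): arr[1]=18 > arr[7]=2
(2, 7): arr[2]=5 > arr[7]=2
(3, 6): arr[3]=6 > arr[6]=5
(3, 7): arr[3]=6 > arr[7]=2
(4, 5): arr[4]=19 > arr[5]=7
(4, 6): arr[4]=19 > arr[6]=5
(4, 7): arr[4]=19 > arr[7]=2
(5, 6): arr[5]=7 > arr[6]=5
(5, 7): arr[5]=7 > arr[7]=2
(6, 7): arr[6]=5 > arr[7]=2

Total inversions: 19

The array has 19 inversion(s): (0,2), (0,3), (0,5), (0,6), (0,7), (1,2), (1,3), (1,5), (1,6), (1,7), (2,7), (3,6), (3,7), (4,5), (4,6), (4,7), (5,6), (5,7), (6,7). Each pair (i,j) satisfies i < j and arr[i] > arr[j].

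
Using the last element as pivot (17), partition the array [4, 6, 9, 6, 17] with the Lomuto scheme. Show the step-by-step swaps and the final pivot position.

Lomuto partition with pivot = 17:

Initial array: [4, 6, 9, 6, 17]

arr[0]=4 <= 17: swap with position 0, array becomes [4, 6, 9, 6, 17]
arr[1]=6 <= 17: swap with position 1, array becomes [4, 6, 9, 6, 17]
arr[2]=9 <= 17: swap with position 2, array becomes [4, 6, 9, 6, 17]
arr[3]=6 <= 17: swap with position 3, array becomes [4, 6, 9, 6, 17]

Place pivot at position 4: [4, 6, 9, 6, 17]
Pivot position: 4

After partitioning with pivot 17, the array becomes [4, 6, 9, 6, 17]. The pivot is placed at index 4. All elements to the left of the pivot are <= 17, and all elements to the right are > 17.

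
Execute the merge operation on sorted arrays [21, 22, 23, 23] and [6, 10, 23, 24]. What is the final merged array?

Merging process:

Compare 21 vs 6: take 6 from right. Merged: [6]
Compare 21 vs 10: take 10 from right. Merged: [6, 10]
Compare 21 vs 23: take 21 from left. Merged: [6, 10, 21]
Compare 22 vs 23: take 22 from left. Merged: [6, 10, 21, 22]
Compare 23 vs 23: take 23 from left. Merged: [6, 10, 21, 22, 23]
Compare 23 vs 23: take 23 from left. Merged: [6, 10, 21, 22, 23, 23]
Append remaining from right: [23, 24]. Merged: [6, 10, 21, 22, 23, 23, 23, 24]

Final merged array: [6, 10, 21, 22, 23, 23, 23, 24]
Total comparisons: 6

The merged array is [6, 10, 21, 22, 23, 23, 23, 24], requiring 6 comparisons. The merge step runs in O(n) time where n is the total number of elements.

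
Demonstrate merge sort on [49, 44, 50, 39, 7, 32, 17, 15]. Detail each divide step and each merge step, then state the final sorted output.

Merge sort trace:

Split: [49, 44, 50, 39, 7, 32, 17, 15] -> [49, 44, 50, 39] and [7, 32, 17, 15]
  Split: [49, 44, 50, 39] -> [49, 44] and [50, 39]
    Split: [49, 44] -> [49] and [44]
    Merge: [49] + [44] -> [44, 49]
    Split: [50, 39] -> [50] and [39]
    Merge: [50] + [39] -> [39, 50]
  Merge: [44, 49] + [39, 50] -> [39, 44, 49, 50]
  Split: [7, 32, 17, 15] -> [7, 32] and [17, 15]
    Split: [7, 32] -> [7] and [32]
    Merge: [7] + [32] -> [7, 32]
    Split: [17, 15] -> [17] and [15]
    Merge: [17] + [15] -> [15, 17]
  Merge: [7, 32] + [15, 17] -> [7, 15, 17, 32]
Merge: [39, 44, 49, 50] + [7, 15, 17, 32] -> [7, 15, 17, 32, 39, 44, 49, 50]

Final sorted array: [7, 15, 17, 32, 39, 44, 49, 50]

The merge sort proceeds by recursively splitting the array and merging sorted halves.
After all merges, the sorted array is [7, 15, 17, 32, 39, 44, 49, 50].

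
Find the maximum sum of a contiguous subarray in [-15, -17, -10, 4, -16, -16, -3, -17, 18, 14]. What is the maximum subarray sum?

Using Kadane's algorithm on [-15, -17, -10, 4, -16, -16, -3, -17, 18, 14]:

Scanning through the array:
Position 1 (value -17): max_ending_here = -17, max_so_far = -15
Position 2 (value -10): max_ending_here = -10, max_so_far = -10
Position 3 (value 4): max_ending_here = 4, max_so_far = 4
Position 4 (value -16): max_ending_here = -12, max_so_far = 4
Position 5 (value -16): max_ending_here = -16, max_so_far = 4
Position 6 (value -3): max_ending_here = -3, max_so_far = 4
Position 7 (value -17): max_ending_here = -17, max_so_far = 4
Position 8 (value 18): max_ending_here = 18, max_so_far = 18
Position 9 (value 14): max_ending_here = 32, max_so_far = 32

Maximum subarray: [18, 14]
Maximum sum: 32

The maximum subarray is [18, 14] with sum 32. This subarray runs from index 8 to index 9.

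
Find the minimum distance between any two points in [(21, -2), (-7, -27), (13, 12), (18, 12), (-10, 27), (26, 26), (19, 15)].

Computing all pairwise distances among 7 points:

d((21, -2), (-7, -27)) = 37.5366
d((21, -2), (13, 12)) = 16.1245
d((21, -2), (18, 12)) = 14.3178
d((21, -2), (-10, 27)) = 42.45
d((21, -2), (26, 26)) = 28.4429
d((21, -2), (19, 15)) = 17.1172
d((-7, -27), (13, 12)) = 43.8292
d((-7, -27), (18, 12)) = 46.3249
d((-7, -27), (-10, 27)) = 54.0833
d((-7, -27), (26, 26)) = 62.434
d((-7, -27), (19, 15)) = 49.3964
d((13, 12), (18, 12)) = 5.0
d((13, 12), (-10, 27)) = 27.4591
d((13, 12), (26, 26)) = 19.105
d((13, 12), (19, 15)) = 6.7082
d((18, 12), (-10, 27)) = 31.7648
d((18, 12), (26, 26)) = 16.1245
d((18, 12), (19, 15)) = 3.1623 <-- minimum
d((-10, 27), (26, 26)) = 36.0139
d((-10, 27), (19, 15)) = 31.3847
d((26, 26), (19, 15)) = 13.0384

Closest pair: (18, 12) and (19, 15) with distance 3.1623

The closest pair is (18, 12) and (19, 15) with Euclidean distance 3.1623. For 7 points, brute-force pairwise comparison is shown above. For large n, the divide-and-conquer algorithm (sort by x, recurse on halves, check the dividing strip) achieves O(n log n).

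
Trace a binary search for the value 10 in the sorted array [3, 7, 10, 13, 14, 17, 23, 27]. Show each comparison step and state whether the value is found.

Binary search for 10 in [3, 7, 10, 13, 14, 17, 23, 27]:

lo=0, hi=7, mid=3, arr[mid]=13 -> 13 > 10, search left half
lo=0, hi=2, mid=1, arr[mid]=7 -> 7 < 10, search right half
lo=2, hi=2, mid=2, arr[mid]=10 -> Found target at index 2!

Binary search finds 10 at index 2 after 3 comparisons. The search repeatedly halves the search space by comparing with the middle element.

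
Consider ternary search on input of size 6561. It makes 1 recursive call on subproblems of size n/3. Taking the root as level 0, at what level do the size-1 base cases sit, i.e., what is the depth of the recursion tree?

For divide and conquer with division factor 3:

Problem sizes at each level:
Level 0: 6561
Level 1: 2187
Level 2: 729
Level 3: 243
Level 4: 81
Level 5: 27
Level 6: 9
Level 7: 3
Level 8: 1

The root is level 0 and the size-1 base case is level 8 (the tree spans levels 0 through 8, i.e. 9 levels counting the root), so the depth is the number of divisions: log_3(6561) = 8

The recursion tree depth is log_3(6561) = 8. At each level, the problem size is divided by 3, so it takes 8 divisions to reduce to a base case of size 1. The algorithm makes 1 recursive call at each level.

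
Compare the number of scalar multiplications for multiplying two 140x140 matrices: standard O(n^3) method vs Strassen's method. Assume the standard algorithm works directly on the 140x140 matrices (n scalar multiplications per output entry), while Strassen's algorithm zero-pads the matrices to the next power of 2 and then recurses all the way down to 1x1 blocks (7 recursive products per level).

Matrix multiplication for 140x140 matrices:

Strassen's algorithm requires power-of-2 dimensions. Pad 140x140 to 256x256 (next power of 2).

Standard algorithm: 140^3 = 2744000 multiplications
Strassen's algorithm: 7^(log2(256)) = 7^8 = 5764801 multiplications
Difference: 2744000 - 5764801 = -3020801 (Strassen uses MORE here due to padding overhead — for small or just-over-power-of-2 n, padding can outweigh the per-level savings)

Standard: 2744000 multiplications (140^3). Strassen: 5764801 multiplications (7^8, after padding to 256x256). Strassen reduces 8 recursive multiplications to 7 at each level.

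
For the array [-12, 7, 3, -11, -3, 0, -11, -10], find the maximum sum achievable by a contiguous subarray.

Using Kadane's algorithm on [-12, 7, 3, -11, -3, 0, -11, -10]:

Scanning through the array:
Position 1 (value 7): max_ending_here = 7, max_so_far = 7
Position 2 (value 3): max_ending_here = 10, max_so_far = 10
Position 3 (value -11): max_ending_here = -1, max_so_far = 10
Position 4 (value -3): max_ending_here = -3, max_so_far = 10
Position 5 (value 0): max_ending_here = 0, max_so_far = 10
Position 6 (value -11): max_ending_here = -11, max_so_far = 10
Position 7 (value -10): max_ending_here = -10, max_so_far = 10

Maximum subarray: [7, 3]
Maximum sum: 10

The maximum subarray is [7, 3] with sum 10. This subarray runs from index 1 to index 2.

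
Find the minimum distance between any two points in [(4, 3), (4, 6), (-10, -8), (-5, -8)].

Computing all pairwise distances among 4 points:

d((4, 3), (4, 6)) = 3.0 <-- minimum
d((4, 3), (-10, -8)) = 17.8045
d((4, 3), (-5, -8)) = 14.2127
d((4, 6), (-10, -8)) = 19.799
d((4, 6), (-5, -8)) = 16.6433
d((-10, -8), (-5, -8)) = 5.0

Closest pair: (4, 3) and (4, 6) with distance 3.0

The closest pair is (4, 3) and (4, 6) with Euclidean distance 3.0. For 4 points, brute-force pairwise comparison is shown above. For large n, the divide-and-conquer algorithm (sort by x, recurse on halves, check the dividing strip) achieves O(n log n).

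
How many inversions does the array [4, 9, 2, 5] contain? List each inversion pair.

Finding inversions in [4, 9, 2, 5]:

(0, 2): arr[0]=4 > arr[2]=2
(1, 2): arr[1]=9 > arr[2]=2
(1, 3): arr[1]=9 > arr[3]=5

Total inversions: 3

The array has 3 inversion(s): (0,2), (1,2), (1,3). Each pair (i,j) satisfies i < j and arr[i] > arr[j].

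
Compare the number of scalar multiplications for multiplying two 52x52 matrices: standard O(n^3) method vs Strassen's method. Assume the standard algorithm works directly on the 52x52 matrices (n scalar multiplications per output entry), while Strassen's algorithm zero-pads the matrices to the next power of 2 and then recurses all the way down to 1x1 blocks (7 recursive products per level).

Matrix multiplication for 52x52 matrices:

Strassen's algorithm requires power-of-2 dimensions. Pad 52x52 to 64x64 (next power of 2).

Standard algorithm: 52^3 = 140608 multiplications
Strassen's algorithm: 7^(log2(64)) = 7^6 = 117649 multiplications
Savings: 140608 - 117649 = 22959 multiplications

Standard: 140608 multiplications (52^3). Strassen: 117649 multiplications (7^6, after padding to 64x64). Strassen reduces 8 recursive multiplications to 7 at each level.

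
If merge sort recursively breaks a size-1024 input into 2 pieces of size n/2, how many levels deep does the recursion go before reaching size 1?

For divide and conquer with division factor 2:

Problem sizes at each level:
Level 0: 1024
Level 1: 512
Level 2: 256
Level 3: 128
Level 4: 64
Level 5: 32
Level 6: 16
Level 7: 8
Level 8: 4
Level 9: 2
Level 10: 1

The root is level 0 and the size-1 base case is level 10 (the tree spans levels 0 through 10, i.e. 11 levels counting the root), so the depth is the number of divisions: log_2(1024) = 10

The recursion tree depth is log_2(1024) = 10. At each level, the problem size is divided by 2, so it takes 10 divisions to reduce to a base case of size 1. The algorithm makes 2 recursive calls at each level.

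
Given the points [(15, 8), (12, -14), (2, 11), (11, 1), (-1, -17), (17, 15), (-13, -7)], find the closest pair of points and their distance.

Computing all pairwise distances among 7 points:

d((15, 8), (12, -14)) = 22.2036
d((15, 8), (2, 11)) = 13.3417
d((15, 8), (11, 1)) = 8.0623
d((15, 8), (-1, -17)) = 29.6816
d((15, 8), (17, 15)) = 7.2801 <-- minimum
d((15, 8), (-13, -7)) = 31.7648
d((12, -14), (2, 11)) = 26.9258
d((12, -14), (11, 1)) = 15.0333
d((12, -14), (-1, -17)) = 13.3417
d((12, -14), (17, 15)) = 29.4279
d((12, -14), (-13, -7)) = 25.9615
d((2, 11), (11, 1)) = 13.4536
d((2, 11), (-1, -17)) = 28.1603
d((2, 11), (17, 15)) = 15.5242
d((2, 11), (-13, -7)) = 23.4307
d((11, 1), (-1, -17)) = 21.6333
d((11, 1), (17, 15)) = 15.2315
d((11, 1), (-13, -7)) = 25.2982
d((-1, -17), (17, 15)) = 36.7151
d((-1, -17), (-13, -7)) = 15.6205
d((17, 15), (-13, -7)) = 37.2022

Closest pair: (15, 8) and (17, 15) with distance 7.2801

The closest pair is (15, 8) and (17, 15) with Euclidean distance 7.2801. For 7 points, brute-force pairwise comparison is shown above. For large n, the divide-and-conquer algorithm (sort by x, recurse on halves, check the dividing strip) achieves O(n log n).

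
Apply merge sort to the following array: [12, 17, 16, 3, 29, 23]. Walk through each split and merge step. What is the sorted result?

Merge sort trace:

Split: [12, 17, 16, 3, 29, 23] -> [12, 17, 16] and [3, 29, 23]
  Split: [12, 17, 16] -> [12] and [17, 16]
    Split: [17, 16] -> [17] and [16]
    Merge: [17] + [16] -> [16, 17]
  Merge: [12] + [16, 17] -> [12, 16, 17]
  Split: [3, 29, 23] -> [3] and [29, 23]
    Split: [29, 23] -> [29] and [23]
    Merge: [29] + [23] -> [23, 29]
  Merge: [3] + [23, 29] -> [3, 23, 29]
Merge: [12, 16, 17] + [3, 23, 29] -> [3, 12, 16, 17, 23, 29]

Final sorted array: [3, 12, 16, 17, 23, 29]

The merge sort proceeds by recursively splitting the array and merging sorted halves.
After all merges, the sorted array is [3, 12, 16, 17, 23, 29].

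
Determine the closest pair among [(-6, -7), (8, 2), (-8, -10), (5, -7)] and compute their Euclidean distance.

Computing all pairwise distances among 4 points:

d((-6, -7), (8, 2)) = 16.6433
d((-6, -7), (-8, -10)) = 3.6056 <-- minimum
d((-6, -7), (5, -7)) = 11.0
d((8, 2), (-8, -10)) = 20.0
d((8, 2), (5, -7)) = 9.4868
d((-8, -10), (5, -7)) = 13.3417

Closest pair: (-6, -7) and (-8, -10) with distance 3.6056

The closest pair is (-6, -7) and (-8, -10) with Euclidean distance 3.6056. For 4 points, brute-force pairwise comparison is shown above. For large n, the divide-and-conquer algorithm (sort by x, recurse on halves, check the dividing strip) achieves O(n log n).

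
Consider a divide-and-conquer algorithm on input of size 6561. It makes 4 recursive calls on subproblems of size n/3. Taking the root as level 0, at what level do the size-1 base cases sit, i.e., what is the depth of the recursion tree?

For divide and conquer with division factor 3:

Problem sizes at each level:
Level 0: 6561
Level 1: 2187
Level 2: 729
Level 3: 243
Level 4: 81
Level 5: 27
Level 6: 9
Level 7: 3
Level 8: 1

The root is level 0 and the size-1 base case is level 8 (the tree spans levels 0 through 8, i.e. 9 levels counting the root), so the depth is the number of divisions: log_3(6561) = 8

The recursion tree depth is log_3(6561) = 8. At each level, the problem size is divided by 3, so it takes 8 divisions to reduce to a base case of size 1. The algorithm makes 4 recursive calls at each level.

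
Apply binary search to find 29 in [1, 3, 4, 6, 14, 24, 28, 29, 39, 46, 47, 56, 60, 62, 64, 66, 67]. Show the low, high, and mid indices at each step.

Binary search for 29 in [1, 3, 4, 6, 14, 24, 28, 29, 39, 46, 47, 56, 60, 62, 64, 66, 67]:

lo=0, hi=16, mid=8, arr[mid]=39 -> 39 > 29, search left half
lo=0, hi=7, mid=3, arr[mid]=6 -> 6 < 29, search right half
lo=4, hi=7, mid=5, arr[mid]=24 -> 24 < 29, search right half
lo=6, hi=7, mid=6, arr[mid]=28 -> 28 < 29, search right half
lo=7, hi=7, mid=7, arr[mid]=29 -> Found target at index 7!

Binary search finds 29 at index 7 after 5 comparisons. The search repeatedly halves the search space by comparing with the middle element.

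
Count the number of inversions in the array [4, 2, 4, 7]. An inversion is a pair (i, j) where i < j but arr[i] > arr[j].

Finding inversions in [4, 2, 4, 7]:

(0, 1): arr[0]=4 > arr[1]=2

Total inversions: 1

The array has 1 inversion(s): (0,1). Each pair (i,j) satisfies i < j and arr[i] > arr[j].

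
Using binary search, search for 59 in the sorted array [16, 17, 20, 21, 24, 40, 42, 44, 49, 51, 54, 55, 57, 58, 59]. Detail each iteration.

Binary search for 59 in [16, 17, 20, 21, 24, 40, 42, 44, 49, 51, 54, 55, 57, 58, 59]:

lo=0, hi=14, mid=7, arr[mid]=44 -> 44 < 59, search right half
lo=8, hi=14, mid=11, arr[mid]=55 -> 55 < 59, search right half
lo=12, hi=14, mid=13, arr[mid]=58 -> 58 < 59, search right half
lo=14, hi=14, mid=14, arr[mid]=59 -> Found target at index 14!

Binary search finds 59 at index 14 after 4 comparisons. The search repeatedly halves the search space by comparing with the middle element.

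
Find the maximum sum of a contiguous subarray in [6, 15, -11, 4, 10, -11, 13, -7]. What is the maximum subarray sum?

Using Kadane's algorithm on [6, 15, -11, 4, 10, -11, 13, -7]:

Scanning through the array:
Position 1 (value 15): max_ending_here = 21, max_so_far = 21
Position 2 (value -11): max_ending_here = 10, max_so_far = 21
Position 3 (value 4): max_ending_here = 14, max_so_far = 21
Position 4 (value 10): max_ending_here = 24, max_so_far = 24
Position 5 (value -11): max_ending_here = 13, max_so_far = 24
Position 6 (value 13): max_ending_here = 26, max_so_far = 26
Position 7 (value -7): max_ending_here = 19, max_so_far = 26

Maximum subarray: [6, 15, -11, 4, 10, -11, 13]
Maximum sum: 26

The maximum subarray is [6, 15, -11, 4, 10, -11, 13] with sum 26. This subarray runs from index 0 to index 6.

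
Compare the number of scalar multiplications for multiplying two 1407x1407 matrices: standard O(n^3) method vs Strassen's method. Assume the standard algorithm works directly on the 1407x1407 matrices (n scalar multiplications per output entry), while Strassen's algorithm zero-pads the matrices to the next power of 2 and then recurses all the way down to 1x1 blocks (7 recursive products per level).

Matrix multiplication for 1407x1407 matrices:

Strassen's algorithm requires power-of-2 dimensions. Pad 1407x1407 to 2048x2048 (next power of 2).

Standard algorithm: 1407^3 = 2785366143 multiplications
Strassen's algorithm: 7^(log2(2048)) = 7^11 = 1977326743 multiplications
Savings: 2785366143 - 1977326743 = 808039400 multiplications

Standard: 2785366143 multiplications (1407^3). Strassen: 1977326743 multiplications (7^11, after padding to 2048x2048). Strassen reduces 8 recursive multiplications to 7 at each level.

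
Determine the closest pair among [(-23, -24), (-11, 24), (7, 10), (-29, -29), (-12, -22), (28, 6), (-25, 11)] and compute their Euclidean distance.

Computing all pairwise distances among 7 points:

d((-23, -24), (-11, 24)) = 49.4773
d((-23, -24), (7, 10)) = 45.3431
d((-23, -24), (-29, -29)) = 7.8102 <-- minimum
d((-23, -24), (-12, -22)) = 11.1803
d((-23, -24), (28, 6)) = 59.1692
d((-23, -24), (-25, 11)) = 35.0571
d((-11, 24), (7, 10)) = 22.8035
d((-11, 24), (-29, -29)) = 55.9732
d((-11, 24), (-12, -22)) = 46.0109
d((-11, 24), (28, 6)) = 42.9535
d((-11, 24), (-25, 11)) = 19.105
d((7, 10), (-29, -29)) = 53.0754
d((7, 10), (-12, -22)) = 37.2156
d((7, 10), (28, 6)) = 21.3776
d((7, 10), (-25, 11)) = 32.0156
d((-29, -29), (-12, -22)) = 18.3848
d((-29, -29), (28, 6)) = 66.888
d((-29, -29), (-25, 11)) = 40.1995
d((-12, -22), (28, 6)) = 48.8262
d((-12, -22), (-25, 11)) = 35.4683
d((28, 6), (-25, 11)) = 53.2353

Closest pair: (-23, -24) and (-29, -29) with distance 7.8102

The closest pair is (-23, -24) and (-29, -29) with Euclidean distance 7.8102. For 7 points, brute-force pairwise comparison is shown above. For large n, the divide-and-conquer algorithm (sort by x, recurse on halves, check the dividing strip) achieves O(n log n).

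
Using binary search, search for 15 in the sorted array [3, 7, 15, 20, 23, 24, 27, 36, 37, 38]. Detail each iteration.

Binary search for 15 in [3, 7, 15, 20, 23, 24, 27, 36, 37, 38]:

lo=0, hi=9, mid=4, arr[mid]=23 -> 23 > 15, search left half
lo=0, hi=3, mid=1, arr[mid]=7 -> 7 < 15, search right half
lo=2, hi=3, mid=2, arr[mid]=15 -> Found target at index 2!

Binary search finds 15 at index 2 after 3 comparisons. The search repeatedly halves the search space by comparing with the middle element.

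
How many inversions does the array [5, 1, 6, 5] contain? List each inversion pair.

Finding inversions in [5, 1, 6, 5]:

(0, 1): arr[0]=5 > arr[1]=1
(2, 3): arr[2]=6 > arr[3]=5

Total inversions: 2

The array has 2 inversion(s): (0,1), (2,3). Each pair (i,j) satisfies i < j and arr[i] > arr[j].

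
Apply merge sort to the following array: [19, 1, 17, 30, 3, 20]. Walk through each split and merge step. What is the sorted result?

Merge sort trace:

Split: [19, 1, 17, 30, 3, 20] -> [19, 1, 17] and [30, 3, 20]
  Split: [19, 1, 17] -> [19] and [1, 17]
    Split: [1, 17] -> [1] and [17]
    Merge: [1] + [17] -> [1, 17]
  Merge: [19] + [1, 17] -> [1, 17, 19]
  Split: [30, 3, 20] -> [30] and [3, 20]
    Split: [3, 20] -> [3] and [20]
    Merge: [3] + [20] -> [3, 20]
  Merge: [30] + [3, 20] -> [3, 20, 30]
Merge: [1, 17, 19] + [3, 20, 30] -> [1, 3, 17, 19, 20, 30]

Final sorted array: [1, 3, 17, 19, 20, 30]

The merge sort proceeds by recursively splitting the array and merging sorted halves.
After all merges, the sorted array is [1, 3, 17, 19, 20, 30].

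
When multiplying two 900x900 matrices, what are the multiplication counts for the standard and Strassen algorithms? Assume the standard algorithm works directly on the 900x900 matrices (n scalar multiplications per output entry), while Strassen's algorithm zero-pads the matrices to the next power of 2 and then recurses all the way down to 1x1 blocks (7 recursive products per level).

Matrix multiplication for 900x900 matrices:

Strassen's algorithm requires power-of-2 dimensions. Pad 900x900 to 1024x1024 (next power of 2).

Standard algorithm: 900^3 = 729000000 multiplications
Strassen's algorithm: 7^(log2(1024)) = 7^10 = 282475249 multiplications
Savings: 729000000 - 282475249 = 446524751 multiplications

Standard: 729000000 multiplications (900^3). Strassen: 282475249 multiplications (7^10, after padding to 1024x1024). Strassen reduces 8 recursive multiplications to 7 at each level.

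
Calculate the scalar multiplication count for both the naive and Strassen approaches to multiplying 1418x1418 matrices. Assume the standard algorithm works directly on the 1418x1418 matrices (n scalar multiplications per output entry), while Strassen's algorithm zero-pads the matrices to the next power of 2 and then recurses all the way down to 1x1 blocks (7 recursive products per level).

Matrix multiplication for 1418x1418 matrices:

Strassen's algorithm requires power-of-2 dimensions. Pad 1418x1418 to 2048x2048 (next power of 2).

Standard algorithm: 1418^3 = 2851206632 multiplications
Strassen's algorithm: 7^(log2(2048)) = 7^11 = 1977326743 multiplications
Savings: 2851206632 - 1977326743 = 873879889 multiplications

Standard: 2851206632 multiplications (1418^3). Strassen: 1977326743 multiplications (7^11, after padding to 2048x2048). Strassen reduces 8 recursive multiplications to 7 at each level.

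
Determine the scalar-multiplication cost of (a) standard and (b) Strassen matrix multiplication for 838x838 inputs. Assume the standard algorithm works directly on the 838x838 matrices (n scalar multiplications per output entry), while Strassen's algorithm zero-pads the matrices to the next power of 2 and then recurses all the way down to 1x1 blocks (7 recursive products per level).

Matrix multiplication for 838x838 matrices:

Strassen's algorithm requires power-of-2 dimensions. Pad 838x838 to 1024x1024 (next power of 2).

Standard algorithm: 838^3 = 588480472 multiplications
Strassen's algorithm: 7^(log2(1024)) = 7^10 = 282475249 multiplications
Savings: 588480472 - 282475249 = 306005223 multiplications

Standard: 588480472 multiplications (838^3). Strassen: 282475249 multiplications (7^10, after padding to 1024x1024). Strassen reduces 8 recursive multiplications to 7 at each level.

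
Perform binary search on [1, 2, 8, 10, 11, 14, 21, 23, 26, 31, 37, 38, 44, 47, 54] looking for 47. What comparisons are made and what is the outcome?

Binary search for 47 in [1, 2, 8, 10, 11, 14, 21, 23, 26, 31, 37, 38, 44, 47, 54]:

lo=0, hi=14, mid=7, arr[mid]=23 -> 23 < 47, search right half
lo=8, hi=14, mid=11, arr[mid]=38 -> 38 < 47, search right half
lo=12, hi=14, mid=13, arr[mid]=47 -> Found target at index 13!

Binary search finds 47 at index 13 after 3 comparisons. The search repeatedly halves the search space by comparing with the middle element.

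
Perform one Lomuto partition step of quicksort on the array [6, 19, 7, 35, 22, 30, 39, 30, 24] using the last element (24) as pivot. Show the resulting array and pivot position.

Lomuto partition with pivot = 24:

Initial array: [6, 19, 7, 35, 22, 30, 39, 30, 24]

arr[0]=6 <= 24: swap with position 0, array becomes [6, 19, 7, 35, 22, 30, 39, 30, 24]
arr[1]=19 <= 24: swap with position 1, array becomes [6, 19, 7, 35, 22, 30, 39, 30, 24]
arr[2]=7 <= 24: swap with position 2, array becomes [6, 19, 7, 35, 22, 30, 39, 30, 24]
arr[3]=35 > 24: no swap
arr[4]=22 <= 24: swap with position 3, array becomes [6, 19, 7, 22, 35, 30, 39, 30, 24]
arr[5]=30 > 24: no swap
arr[6]=39 > 24: no swap
arr[7]=30 > 24: no swap

Place pivot at position 4: [6, 19, 7, 22, 24, 30, 39, 30, 35]
Pivot position: 4

After partitioning with pivot 24, the array becomes [6, 19, 7, 22, 24, 30, 39, 30, 35]. The pivot is placed at index 4. All elements to the left of the pivot are <= 24, and all elements to the right are > 24.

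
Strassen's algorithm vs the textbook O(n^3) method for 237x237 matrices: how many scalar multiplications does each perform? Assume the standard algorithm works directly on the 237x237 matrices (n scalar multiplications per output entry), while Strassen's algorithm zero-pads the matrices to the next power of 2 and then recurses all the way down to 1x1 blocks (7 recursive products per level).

Matrix multiplication for 237x237 matrices:

Strassen's algorithm requires power-of-2 dimensions. Pad 237x237 to 256x256 (next power of 2).

Standard algorithm: 237^3 = 13312053 multiplications
Strassen's algorithm: 7^(log2(256)) = 7^8 = 5764801 multiplications
Savings: 13312053 - 5764801 = 7547252 multiplications

Standard: 13312053 multiplications (237^3). Strassen: 5764801 multiplications (7^8, after padding to 256x256). Strassen reduces 8 recursive multiplications to 7 at each level.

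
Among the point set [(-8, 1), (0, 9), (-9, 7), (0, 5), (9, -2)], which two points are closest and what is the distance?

Computing all pairwise distances among 5 points:

d((-8, 1), (0, 9)) = 11.3137
d((-8, 1), (-9, 7)) = 6.0828
d((-8, 1), (0, 5)) = 8.9443
d((-8, 1), (9, -2)) = 17.2627
d((0, 9), (-9, 7)) = 9.2195
d((0, 9), (0, 5)) = 4.0 <-- minimum
d((0, 9), (9, -2)) = 14.2127
d((-9, 7), (0, 5)) = 9.2195
d((-9, 7), (9, -2)) = 20.1246
d((0, 5), (9, -2)) = 11.4018

Closest pair: (0, 9) and (0, 5) with distance 4.0

The closest pair is (0, 9) and (0, 5) with Euclidean distance 4.0. For 5 points, brute-force pairwise comparison is shown above. For large n, the divide-and-conquer algorithm (sort by x, recurse on halves, check the dividing strip) achieves O(n log n).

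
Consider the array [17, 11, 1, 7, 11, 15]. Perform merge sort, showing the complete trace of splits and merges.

Merge sort trace:

Split: [17, 11, 1, 7, 11, 15] -> [17, 11, 1] and [7, 11, 15]
  Split: [17, 11, 1] -> [17] and [11, 1]
    Split: [11, 1] -> [11] and [1]
    Merge: [11] + [1] -> [1, 11]
  Merge: [17] + [1, 11] -> [1, 11, 17]
  Split: [7, 11, 15] -> [7] and [11, 15]
    Split: [11, 15] -> [11] and [15]
    Merge: [11] + [15] -> [11, 15]
  Merge: [7] + [11, 15] -> [7, 11, 15]
Merge: [1, 11, 17] + [7, 11, 15] -> [1, 7, 11, 11, 15, 17]

Final sorted array: [1, 7, 11, 11, 15, 17]

The merge sort proceeds by recursively splitting the array and merging sorted halves.
After all merges, the sorted array is [1, 7, 11, 11, 15, 17].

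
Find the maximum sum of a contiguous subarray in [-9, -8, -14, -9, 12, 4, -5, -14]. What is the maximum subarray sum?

Using Kadane's algorithm on [-9, -8, -14, -9, 12, 4, -5, -14]:

Scanning through the array:
Position 1 (value -8): max_ending_here = -8, max_so_far = -8
Position 2 (value -14): max_ending_here = -14, max_so_far = -8
Position 3 (value -9): max_ending_here = -9, max_so_far = -8
Position 4 (value 12): max_ending_here = 12, max_so_far = 12
Position 5 (value 4): max_ending_here = 16, max_so_far = 16
Position 6 (value -5): max_ending_here = 11, max_so_far = 16
Position 7 (value -14): max_ending_here = -3, max_so_far = 16

Maximum subarray: [12, 4]
Maximum sum: 16

The maximum subarray is [12, 4] with sum 16. This subarray runs from index 4 to index 5.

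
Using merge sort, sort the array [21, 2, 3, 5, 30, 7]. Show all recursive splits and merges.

Merge sort trace:

Split: [21, 2, 3, 5, 30, 7] -> [21, 2, 3] and [5, 30, 7]
  Split: [21, 2, 3] -> [21] and [2, 3]
    Split: [2, 3] -> [2] and [3]
    Merge: [2] + [3] -> [2, 3]
  Merge: [21] + [2, 3] -> [2, 3, 21]
  Split: [5, 30, 7] -> [5] and [30, 7]
    Split: [30, 7] -> [30] and [7]
    Merge: [30] + [7] -> [7, 30]
  Merge: [5] + [7, 30] -> [5, 7, 30]
Merge: [2, 3, 21] + [5, 7, 30] -> [2, 3, 5, 7, 21, 30]

Final sorted array: [2, 3, 5, 7, 21, 30]

The merge sort proceeds by recursively splitting the array and merging sorted halves.
After all merges, the sorted array is [2, 3, 5, 7, 21, 30].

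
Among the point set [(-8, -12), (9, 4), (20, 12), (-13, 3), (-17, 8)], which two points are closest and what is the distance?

Computing all pairwise distances among 5 points:

d((-8, -12), (9, 4)) = 23.3452
d((-8, -12), (20, 12)) = 36.8782
d((-8, -12), (-13, 3)) = 15.8114
d((-8, -12), (-17, 8)) = 21.9317
d((9, 4), (20, 12)) = 13.6015
d((9, 4), (-13, 3)) = 22.0227
d((9, 4), (-17, 8)) = 26.3059
d((20, 12), (-13, 3)) = 34.2053
d((20, 12), (-17, 8)) = 37.2156
d((-13, 3), (-17, 8)) = 6.4031 <-- minimum

Closest pair: (-13, 3) and (-17, 8) with distance 6.4031

The closest pair is (-13, 3) and (-17, 8) with Euclidean distance 6.4031. For 5 points, brute-force pairwise comparison is shown above. For large n, the divide-and-conquer algorithm (sort by x, recurse on halves, check the dividing strip) achieves O(n log n).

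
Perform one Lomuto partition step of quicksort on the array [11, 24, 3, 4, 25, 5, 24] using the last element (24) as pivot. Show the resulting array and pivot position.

Lomuto partition with pivot = 24:

Initial array: [11, 24, 3, 4, 25, 5, 24]

arr[0]=11 <= 24: swap with position 0, array becomes [11, 24, 3, 4, 25, 5, 24]
arr[1]=24 <= 24: swap with position 1, array becomes [11, 24, 3, 4, 25, 5, 24]
arr[2]=3 <= 24: swap with position 2, array becomes [11, 24, 3, 4, 25, 5, 24]
arr[3]=4 <= 24: swap with position 3, array becomes [11, 24, 3, 4, 25, 5, 24]
arr[4]=25 > 24: no swap
arr[5]=5 <= 24: swap with position 4, array becomes [11, 24, 3, 4, 5, 25, 24]

Place pivot at position 5: [11, 24, 3, 4, 5, 24, 25]
Pivot position: 5

After partitioning with pivot 24, the array becomes [11, 24, 3, 4, 5, 24, 25]. The pivot is placed at index 5. All elements to the left of the pivot are <= 24, and all elements to the right are > 24.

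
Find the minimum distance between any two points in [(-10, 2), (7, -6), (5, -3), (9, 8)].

Computing all pairwise distances among 4 points:

d((-10, 2), (7, -6)) = 18.7883
d((-10, 2), (5, -3)) = 15.8114
d((-10, 2), (9, 8)) = 19.9249
d((7, -6), (5, -3)) = 3.6056 <-- minimum
d((7, -6), (9, 8)) = 14.1421
d((5, -3), (9, 8)) = 11.7047

Closest pair: (7, -6) and (5, -3) with distance 3.6056

The closest pair is (7, -6) and (5, -3) with Euclidean distance 3.6056. For 4 points, brute-force pairwise comparison is shown above. For large n, the divide-and-conquer algorithm (sort by x, recurse on halves, check the dividing strip) achieves O(n log n).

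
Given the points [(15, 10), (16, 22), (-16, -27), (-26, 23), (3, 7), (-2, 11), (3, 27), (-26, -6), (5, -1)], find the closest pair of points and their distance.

Computing all pairwise distances among 9 points:

d((15, 10), (16, 22)) = 12.0416
d((15, 10), (-16, -27)) = 48.2701
d((15, 10), (-26, 23)) = 43.0116
d((15, 10), (3, 7)) = 12.3693
d((15, 10), (-2, 11)) = 17.0294
d((15, 10), (3, 27)) = 20.8087
d((15, 10), (-26, -6)) = 44.0114
d((15, 10), (5, -1)) = 14.8661
d((16, 22), (-16, -27)) = 58.5235
d((16, 22), (-26, 23)) = 42.0119
d((16, 22), (3, 7)) = 19.8494
d((16, 22), (-2, 11)) = 21.095
d((16, 22), (3, 27)) = 13.9284
d((16, 22), (-26, -6)) = 50.4777
d((16, 22), (5, -1)) = 25.4951
d((-16, -27), (-26, 23)) = 50.9902
d((-16, -27), (3, 7)) = 38.9487
d((-16, -27), (-2, 11)) = 40.4969
d((-16, -27), (3, 27)) = 57.2451
d((-16, -27), (-26, -6)) = 23.2594
d((-16, -27), (5, -1)) = 33.4215
d((-26, 23), (3, 7)) = 33.121
d((-26, 23), (-2, 11)) = 26.8328
d((-26, 23), (3, 27)) = 29.2746
d((-26, 23), (-26, -6)) = 29.0
d((-26, 23), (5, -1)) = 39.2046
d((3, 7), (-2, 11)) = 6.4031 <-- minimum
d((3, 7), (3, 27)) = 20.0
d((3, 7), (-26, -6)) = 31.7805
d((3, 7), (5, -1)) = 8.2462
d((-2, 11), (3, 27)) = 16.7631
d((-2, 11), (-26, -6)) = 29.4109
d((-2, 11), (5, -1)) = 13.8924
d((3, 27), (-26, -6)) = 43.9318
d((3, 27), (5, -1)) = 28.0713
d((-26, -6), (5, -1)) = 31.4006

Closest pair: (3, 7) and (-2, 11) with distance 6.4031

The closest pair is (3, 7) and (-2, 11) with Euclidean distance 6.4031. For 9 points, brute-force pairwise comparison is shown above. For large n, the divide-and-conquer algorithm (sort by x, recurse on halves, check the dividing strip) achieves O(n log n).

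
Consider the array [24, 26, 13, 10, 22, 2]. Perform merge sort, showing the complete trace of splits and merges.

Merge sort trace:

Split: [24, 26, 13, 10, 22, 2] -> [24, 26, 13] and [10, 22, 2]
  Split: [24, 26, 13] -> [24] and [26, 13]
    Split: [26, 13] -> [26] and [13]
    Merge: [26] + [13] -> [13, 26]
  Merge: [24] + [13, 26] -> [13, 24, 26]
  Split: [10, 22, 2] -> [10] and [22, 2]
    Split: [22, 2] -> [22] and [2]
    Merge: [22] + [2] -> [2, 22]
  Merge: [10] + [2, 22] -> [2, 10, 22]
Merge: [13, 24, 26] + [2, 10, 22] -> [2, 10, 13, 22, 24, 26]

Final sorted array: [2, 10, 13, 22, 24, 26]

The merge sort proceeds by recursively splitting the array and merging sorted halves.
After all merges, the sorted array is [2, 10, 13, 22, 24, 26].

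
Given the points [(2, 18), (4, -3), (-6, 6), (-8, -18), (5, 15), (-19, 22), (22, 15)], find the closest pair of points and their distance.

Computing all pairwise distances among 7 points:

d((2, 18), (4, -3)) = 21.095
d((2, 18), (-6, 6)) = 14.4222
d((2, 18), (-8, -18)) = 37.3631
d((2, 18), (5, 15)) = 4.2426 <-- minimum
d((2, 18), (-19, 22)) = 21.3776
d((2, 18), (22, 15)) = 20.2237
d((4, -3), (-6, 6)) = 13.4536
d((4, -3), (-8, -18)) = 19.2094
d((4, -3), (5, 15)) = 18.0278
d((4, -3), (-19, 22)) = 33.9706
d((4, -3), (22, 15)) = 25.4558
d((-6, 6), (-8, -18)) = 24.0832
d((-6, 6), (5, 15)) = 14.2127
d((-6, 6), (-19, 22)) = 20.6155
d((-6, 6), (22, 15)) = 29.4109
d((-8, -18), (5, 15)) = 35.4683
d((-8, -18), (-19, 22)) = 41.4849
d((-8, -18), (22, 15)) = 44.5982
d((5, 15), (-19, 22)) = 25.0
d((5, 15), (22, 15)) = 17.0
d((-19, 22), (22, 15)) = 41.5933

Closest pair: (2, 18) and (5, 15) with distance 4.2426

The closest pair is (2, 18) and (5, 15) with Euclidean distance 4.2426. For 7 points, brute-force pairwise comparison is shown above. For large n, the divide-and-conquer algorithm (sort by x, recurse on halves, check the dividing strip) achieves O(n log n).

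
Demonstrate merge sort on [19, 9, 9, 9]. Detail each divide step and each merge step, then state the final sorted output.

Merge sort trace:

Split: [19, 9, 9, 9] -> [19, 9] and [9, 9]
  Split: [19, 9] -> [19] and [9]
  Merge: [19] + [9] -> [9, 19]
  Split: [9, 9] -> [9] and [9]
  Merge: [9] + [9] -> [9, 9]
Merge: [9, 19] + [9, 9] -> [9, 9, 9, 19]

Final sorted array: [9, 9, 9, 19]

The merge sort proceeds by recursively splitting the array and merging sorted halves.
After all merges, the sorted array is [9, 9, 9, 19].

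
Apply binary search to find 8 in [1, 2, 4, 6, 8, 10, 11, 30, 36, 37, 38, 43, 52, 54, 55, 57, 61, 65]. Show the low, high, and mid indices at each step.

Binary search for 8 in [1, 2, 4, 6, 8, 10, 11, 30, 36, 37, 38, 43, 52, 54, 55, 57, 61, 65]:

lo=0, hi=17, mid=8, arr[mid]=36 -> 36 > 8, search left half
lo=0, hi=7, mid=3, arr[mid]=6 -> 6 < 8, search right half
lo=4, hi=7, mid=5, arr[mid]=10 -> 10 > 8, search left half
lo=4, hi=4, mid=4, arr[mid]=8 -> Found target at index 4!

Binary search finds 8 at index 4 after 4 comparisons. The search repeatedly halves the search space by comparing with the middle element.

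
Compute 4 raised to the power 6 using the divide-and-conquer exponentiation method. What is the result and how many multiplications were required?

Computing 4^6 by squaring (build up from 4^1; each line after the first costs one multiplication):

4^1 = 4
4^2 = (4^1)^2 = 4^2 = 16
4^3 = 4 * 4^2 = 4 * 16 = 64
4^6 = (4^3)^2 = 64^2 = 4096

Result: 4096
Multiplications needed: 3 (3 lines after 4^1)

4^6 = 4096. Using exponentiation by squaring, this requires 3 multiplications. The key idea: if the exponent is even, square the half-power; if odd, multiply by the base once.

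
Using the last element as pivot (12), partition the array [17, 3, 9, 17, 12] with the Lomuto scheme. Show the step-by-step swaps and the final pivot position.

Lomuto partition with pivot = 12:

Initial array: [17, 3, 9, 17, 12]

arr[0]=17 > 12: no swap
arr[1]=3 <= 12: swap with position 0, array becomes [3, 17, 9, 17, 12]
arr[2]=9 <= 12: swap with position 1, array becomes [3, 9, 17, 17, 12]
arr[3]=17 > 12: no swap

Place pivot at position 2: [3, 9, 12, 17, 17]
Pivot position: 2

After partitioning with pivot 12, the array becomes [3, 9, 12, 17, 17]. The pivot is placed at index 2. All elements to the left of the pivot are <= 12, and all elements to the right are > 12.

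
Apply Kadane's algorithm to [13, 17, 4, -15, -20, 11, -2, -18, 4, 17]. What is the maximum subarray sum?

Using Kadane's algorithm on [13, 17, 4, -15, -20, 11, -2, -18, 4, 17]:

Scanning through the array:
Position 1 (value 17): max_ending_here = 30, max_so_far = 30
Position 2 (value 4): max_ending_here = 34, max_so_far = 34
Position 3 (value -15): max_ending_here = 19, max_so_far = 34
Position 4 (value -20): max_ending_here = -1, max_so_far = 34
Position 5 (value 11): max_ending_here = 11, max_so_far = 34
Position 6 (value -2): max_ending_here = 9, max_so_far = 34
Position 7 (value -18): max_ending_here = -9, max_so_far = 34
Position 8 (value 4): max_ending_here = 4, max_so_far = 34
Position 9 (value 17): max_ending_here = 21, max_so_far = 34

Maximum subarray: [13, 17, 4]
Maximum sum: 34

The maximum subarray is [13, 17, 4] with sum 34. This subarray runs from index 0 to index 2.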